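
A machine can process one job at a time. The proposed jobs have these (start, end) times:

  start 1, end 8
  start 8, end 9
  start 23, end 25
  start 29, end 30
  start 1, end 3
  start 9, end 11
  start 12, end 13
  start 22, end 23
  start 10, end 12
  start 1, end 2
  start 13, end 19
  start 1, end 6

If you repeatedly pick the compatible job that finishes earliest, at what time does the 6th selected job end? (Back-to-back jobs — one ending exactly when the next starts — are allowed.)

23

By end time: (1,2), (1,3), (1,6), (1,8), (8,9), (9,11), (10,12), (12,13), (13,19), (22,23), (23,25), (29,30).
Pick (1,2); next start ≥ 2 → (8,9); next start ≥ 9 → (9,11); next start ≥ 11 → (12,13); next start ≥ 13 → (13,19); next start ≥ 19 → (22,23); next start ≥ 23 → (23,25); next start ≥ 25 → (29,30).
Selected: (1,2) (8,9) (9,11) (12,13) (13,19) (22,23) (23,25) (29,30)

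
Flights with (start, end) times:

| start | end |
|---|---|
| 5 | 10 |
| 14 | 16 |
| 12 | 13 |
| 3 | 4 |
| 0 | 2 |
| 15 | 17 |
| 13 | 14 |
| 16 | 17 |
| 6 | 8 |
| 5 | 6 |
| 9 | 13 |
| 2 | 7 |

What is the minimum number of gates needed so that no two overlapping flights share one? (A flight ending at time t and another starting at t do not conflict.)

Events (time:±→running): 0:+→1 2:-→0 2:+→1 3:+→2 4:-→1 5:+→2 5:+→3 … peak 3.

3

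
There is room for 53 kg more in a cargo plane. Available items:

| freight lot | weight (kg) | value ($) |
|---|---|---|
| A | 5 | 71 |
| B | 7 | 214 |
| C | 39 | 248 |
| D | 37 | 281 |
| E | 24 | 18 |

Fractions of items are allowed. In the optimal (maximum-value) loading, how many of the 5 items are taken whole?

Sort by value per unit weight and fill in that order.
Ratios (sorted): B 30.57, A 14.20, D 7.59, C 6.36, E 0.75
take B (7 @ 214); take A (5 @ 71); take D (37 @ 281); take 4/39 of C → 25.44. Capacity used 53/53.
3 item(s) taken whole; one partial (take 4/39 of C).

3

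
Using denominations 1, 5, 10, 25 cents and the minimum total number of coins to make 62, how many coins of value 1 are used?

2

62 − 2×25→12 − 1×10→2 − 2×1→0
Count of 1: 2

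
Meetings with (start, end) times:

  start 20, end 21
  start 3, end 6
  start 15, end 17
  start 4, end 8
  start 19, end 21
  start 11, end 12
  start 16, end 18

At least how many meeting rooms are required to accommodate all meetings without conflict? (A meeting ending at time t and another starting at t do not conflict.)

2

The answer is the maximum number of intervals overlapping at any instant.
Events (time:±→running): 3:+→1 4:+→2 … peak 2.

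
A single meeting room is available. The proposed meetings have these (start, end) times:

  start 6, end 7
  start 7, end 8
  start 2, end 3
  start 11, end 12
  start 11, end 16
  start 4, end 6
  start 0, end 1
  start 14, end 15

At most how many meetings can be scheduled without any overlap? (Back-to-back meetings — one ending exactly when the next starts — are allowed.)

7

Greedy by earliest finish: after sorting by end time, pick each interval compatible with the last pick.
By end time: (0,1), (2,3), (4,6), (6,7), (7,8), (11,12), (14,15), (11,16).
Pick (0,1); next start ≥ 1 → (2,3); next start ≥ 3 → (4,6); next start ≥ 6 → (6,7); next start ≥ 7 → (7,8); next start ≥ 8 → (11,12); next start ≥ 12 → (14,15).
Selected 7 meetings.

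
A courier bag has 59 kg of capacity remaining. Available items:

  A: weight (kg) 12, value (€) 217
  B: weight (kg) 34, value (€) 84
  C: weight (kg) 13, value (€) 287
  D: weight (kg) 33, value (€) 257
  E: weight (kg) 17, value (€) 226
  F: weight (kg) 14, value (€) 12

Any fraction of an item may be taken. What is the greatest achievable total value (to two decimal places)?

862.39

Greedy by value/weight ratio, highest first.
Ratios (sorted): C 22.08, A 18.08, E 13.29, D 7.79, B 2.47, F 0.86
take C (13 @ 287); take A (12 @ 217); take E (17 @ 226); take 17/33 of D → 132.39. Capacity used 59/59.
Total value = 862.39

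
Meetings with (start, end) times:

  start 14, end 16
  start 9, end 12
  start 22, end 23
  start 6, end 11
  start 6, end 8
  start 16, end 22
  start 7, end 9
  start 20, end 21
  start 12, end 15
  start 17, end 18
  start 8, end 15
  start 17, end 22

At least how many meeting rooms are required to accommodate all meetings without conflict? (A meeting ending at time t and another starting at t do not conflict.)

3

The answer is the maximum number of intervals overlapping at any instant.
starts: [6, 6, 7, 8, 9, 12, 14, 16, 17, 17, 20, 22]
ends:   [8, 9, 11, 12, 15, 15, 16, 18, 21, 22, 22, 23]
s6→1 s6→2 s7→3  — peak 3.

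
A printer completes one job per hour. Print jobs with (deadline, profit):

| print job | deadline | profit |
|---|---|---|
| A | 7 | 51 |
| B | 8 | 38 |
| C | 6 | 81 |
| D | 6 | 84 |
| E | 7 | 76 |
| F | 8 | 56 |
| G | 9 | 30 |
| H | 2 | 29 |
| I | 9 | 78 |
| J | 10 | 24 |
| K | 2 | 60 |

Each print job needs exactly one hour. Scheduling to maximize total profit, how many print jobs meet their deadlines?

10

Take jobs in profit order; each goes to the latest open slot no later than its deadline.
By profit: D(d6,84), C(d6,81), I(d9,78), E(d7,76), K(d2,60), F(d8,56), A(d7,51), B(d8,38), G(d9,30), H(d2,29), J(d10,24)
D→slot 6; C→slot 5; I→slot 9; E→slot 7; K→slot 2; F→slot 8; A→slot 4; B→slot 3; G→slot 1; H skipped; J→slot 10.
10 of 11 scheduled.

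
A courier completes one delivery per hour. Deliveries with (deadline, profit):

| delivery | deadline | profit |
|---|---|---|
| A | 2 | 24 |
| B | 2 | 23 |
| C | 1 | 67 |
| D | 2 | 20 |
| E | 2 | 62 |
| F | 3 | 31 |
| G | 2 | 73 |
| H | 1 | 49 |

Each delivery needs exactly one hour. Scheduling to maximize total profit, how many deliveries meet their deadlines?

3

Take jobs in profit order; each goes to the latest open slot no later than its deadline.
By profit: G(d2,73), C(d1,67), E(d2,62), H(d1,49), F(d3,31), A(d2,24), B(d2,23), D(d2,20)
G→slot 2; C→slot 1; E skipped; H skipped; F→slot 3; A skipped; B skipped; D skipped.
3 of 8 scheduled.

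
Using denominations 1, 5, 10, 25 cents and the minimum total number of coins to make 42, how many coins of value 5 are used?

1

42 − 1×25→17 − 1×10→7 − 1×5→2 − 2×1→0
Count of 5: 1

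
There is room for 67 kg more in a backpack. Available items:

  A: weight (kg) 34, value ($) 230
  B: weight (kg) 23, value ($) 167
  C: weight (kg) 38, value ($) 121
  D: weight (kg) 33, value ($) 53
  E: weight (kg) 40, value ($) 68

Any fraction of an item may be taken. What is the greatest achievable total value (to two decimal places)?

Sort by value per unit weight and fill in that order.
Ratios (sorted): B 7.26, A 6.76, C 3.18, E 1.70, D 1.61
take B (23 @ 167); take A (34 @ 230); take 10/38 of C → 31.84. Capacity used 67/67.
Total value = 428.84

428.84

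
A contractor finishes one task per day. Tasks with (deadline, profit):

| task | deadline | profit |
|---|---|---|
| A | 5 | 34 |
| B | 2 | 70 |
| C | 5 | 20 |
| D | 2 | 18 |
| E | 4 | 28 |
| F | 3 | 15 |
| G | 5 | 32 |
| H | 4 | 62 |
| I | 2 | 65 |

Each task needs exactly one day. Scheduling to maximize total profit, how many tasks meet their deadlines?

Sort by profit descending; place each in the latest free slot ≤ its deadline.
By profit: B(d2,70), I(d2,65), H(d4,62), A(d5,34), G(d5,32), E(d4,28), C(d5,20), D(d2,18), F(d3,15)
B→slot 2; I→slot 1; H→slot 4; A→slot 5; G→slot 3; E skipped; C skipped; D skipped; F skipped.
5 of 9 scheduled.

5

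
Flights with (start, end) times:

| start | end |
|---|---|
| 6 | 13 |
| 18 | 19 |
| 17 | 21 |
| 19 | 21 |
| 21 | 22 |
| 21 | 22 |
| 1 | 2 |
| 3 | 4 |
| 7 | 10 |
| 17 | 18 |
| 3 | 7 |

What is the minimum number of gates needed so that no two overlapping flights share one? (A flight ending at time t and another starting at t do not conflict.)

2

Events (time:±→running): 1:+→1 2:-→0 3:+→1 3:+→2 … peak 2.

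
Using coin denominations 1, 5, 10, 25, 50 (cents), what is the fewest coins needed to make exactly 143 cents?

8

143 − 2×50→43 − 1×25→18 − 1×10→8 − 1×5→3 − 3×1→0
Total coins = 2 + 1 + 1 + 1 + 3 = 8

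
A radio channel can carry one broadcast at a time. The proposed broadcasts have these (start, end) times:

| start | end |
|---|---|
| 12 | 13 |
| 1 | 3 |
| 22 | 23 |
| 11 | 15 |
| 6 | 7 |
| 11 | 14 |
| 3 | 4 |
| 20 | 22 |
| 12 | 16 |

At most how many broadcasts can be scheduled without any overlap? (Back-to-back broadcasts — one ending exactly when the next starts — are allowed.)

Order by finish time; keep every interval that doesn't clash with the previous kept one.
Sorted by end: (1,3)  (3,4)  (6,7)  (12,13)  (11,14)  (11,15)  (12,16)  (20,22)  (22,23)
take (1,3); take (3,4); take (6,7); take (12,13); skip (11,15); skip (12,16); take (20,22); take (22,23).
Selected 6 broadcasts.

6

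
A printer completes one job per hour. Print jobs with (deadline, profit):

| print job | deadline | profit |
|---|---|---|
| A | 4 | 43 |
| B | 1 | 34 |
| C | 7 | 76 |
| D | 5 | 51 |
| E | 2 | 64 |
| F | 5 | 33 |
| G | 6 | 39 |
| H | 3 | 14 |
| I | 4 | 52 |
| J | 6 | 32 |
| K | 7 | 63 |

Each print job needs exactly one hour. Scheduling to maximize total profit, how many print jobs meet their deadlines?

Sort by profit descending; place each in the latest free slot ≤ its deadline.
By profit: C(d7,76), E(d2,64), K(d7,63), I(d4,52), D(d5,51), A(d4,43), G(d6,39), B(d1,34), F(d5,33), J(d6,32), H(d3,14)
C→slot 7; E→slot 2; K→slot 6; I→slot 4; D→slot 5; A→slot 3; G→slot 1; B skipped; F skipped; J skipped; H skipped.
7 of 11 scheduled.

7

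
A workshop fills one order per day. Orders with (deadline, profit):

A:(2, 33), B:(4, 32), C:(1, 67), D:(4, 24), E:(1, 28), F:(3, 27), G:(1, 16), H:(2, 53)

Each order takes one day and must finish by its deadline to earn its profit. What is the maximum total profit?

179

Sort by profit descending; place each in the latest free slot ≤ its deadline.
By profit: C(d1,67), H(d2,53), A(d2,33), B(d4,32), E(d1,28), F(d3,27), D(d4,24), G(d1,16)
C→slot 1; H→slot 2; A skipped; B→slot 4; E skipped; F→slot 3; D skipped; G skipped.
Profit = 67 + 53 + 27 + 32 = 179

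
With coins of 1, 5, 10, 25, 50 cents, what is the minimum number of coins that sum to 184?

9

Use the largest denomination that fits, subtract, and repeat.
184 − 3×50→34 − 1×25→9 − 1×5→4 − 4×1→0
Total coins = 3 + 1 + 1 + 4 = 9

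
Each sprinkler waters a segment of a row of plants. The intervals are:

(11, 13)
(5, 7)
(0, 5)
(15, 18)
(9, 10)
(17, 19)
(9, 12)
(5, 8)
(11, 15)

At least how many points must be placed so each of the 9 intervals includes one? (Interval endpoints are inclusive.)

Sorted: [0,5] [5,7] [5,8] [9,10] [9,12] [11,13] [11,15] [15,18] [17,19]
{[0,5],[5,7],[5,8]} hit by 5; {[9,10],[9,12]} hit by 10; {[11,13],[11,15]} hit by 13; {[15,18],[17,19]} hit by 18.
Points: 5, 10, 13, 18 (4 total).

4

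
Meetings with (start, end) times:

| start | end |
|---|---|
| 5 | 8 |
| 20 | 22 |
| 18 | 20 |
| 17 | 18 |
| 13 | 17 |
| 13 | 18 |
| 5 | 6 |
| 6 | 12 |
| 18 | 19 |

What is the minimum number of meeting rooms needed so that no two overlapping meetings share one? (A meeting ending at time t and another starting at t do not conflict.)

2

Events (time:±→running): 5:+→1 5:+→2 … peak 2.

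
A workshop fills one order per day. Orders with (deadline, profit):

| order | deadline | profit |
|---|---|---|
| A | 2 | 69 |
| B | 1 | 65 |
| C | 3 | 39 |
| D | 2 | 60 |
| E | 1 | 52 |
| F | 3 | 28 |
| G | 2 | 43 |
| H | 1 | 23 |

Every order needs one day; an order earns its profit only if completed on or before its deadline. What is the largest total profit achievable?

Sort by profit descending; place each in the latest free slot ≤ its deadline.
By profit: A(d2,69), B(d1,65), D(d2,60), E(d1,52), G(d2,43), C(d3,39), F(d3,28), H(d1,23)
A→slot 2; B→slot 1; D skipped; E skipped; G skipped; C→slot 3; F skipped; H skipped.
Profit = 65 + 69 + 39 = 173

173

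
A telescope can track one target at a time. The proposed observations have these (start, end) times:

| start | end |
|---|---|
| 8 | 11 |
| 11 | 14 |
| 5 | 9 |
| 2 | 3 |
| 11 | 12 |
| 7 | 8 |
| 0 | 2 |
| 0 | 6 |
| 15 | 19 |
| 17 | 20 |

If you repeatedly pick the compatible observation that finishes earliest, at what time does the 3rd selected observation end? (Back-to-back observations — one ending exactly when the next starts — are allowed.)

8

Sorted by end: (0,2)  (2,3)  (0,6)  (7,8)  (5,9)  (8,11)  (11,12)  (11,14)  (15,19)  (17,20)
take (0,2); take (2,3); take (7,8); skip (5,9); take (8,11); take (11,12); skip (11,14); take (15,19).
Selected: (0,2) (2,3) (7,8) (8,11) (11,12) (15,19)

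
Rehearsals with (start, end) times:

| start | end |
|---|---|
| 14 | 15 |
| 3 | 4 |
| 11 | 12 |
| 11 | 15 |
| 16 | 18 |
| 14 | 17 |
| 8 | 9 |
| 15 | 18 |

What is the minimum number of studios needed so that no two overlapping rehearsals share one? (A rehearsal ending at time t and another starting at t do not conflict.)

The answer is the maximum number of intervals overlapping at any instant.
starts: [3, 8, 11, 11, 14, 14, 15, 16]
ends:   [4, 9, 12, 15, 15, 17, 18, 18]
s3→1 e4→0 s8→1 e9→0 s11→1 s11→2 e12→1 s14→2 s14→3  — peak 3.

3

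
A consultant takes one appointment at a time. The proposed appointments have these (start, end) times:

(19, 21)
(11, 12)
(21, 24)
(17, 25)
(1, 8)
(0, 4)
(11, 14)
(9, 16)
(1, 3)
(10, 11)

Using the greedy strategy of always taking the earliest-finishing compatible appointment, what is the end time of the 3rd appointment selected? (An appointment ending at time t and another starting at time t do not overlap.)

Sort by end time and greedily take each interval whose start is ≥ the last chosen end.
Sorted by end: (1,3)  (0,4)  (1,8)  (10,11)  (11,12)  (11,14)  (9,16)  (19,21)  (21,24)  (17,25)
take (1,3); skip (0,4); take (10,11); take (11,12); take (19,21); take (21,24).
Selected: (1,3) (10,11) (11,12) (19,21) (21,24)

12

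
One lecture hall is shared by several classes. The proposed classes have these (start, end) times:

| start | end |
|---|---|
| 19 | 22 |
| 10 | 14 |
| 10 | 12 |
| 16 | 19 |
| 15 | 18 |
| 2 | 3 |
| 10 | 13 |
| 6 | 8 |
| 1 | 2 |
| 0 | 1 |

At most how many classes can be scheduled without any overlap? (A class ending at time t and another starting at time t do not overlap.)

Sort by end time and greedily take each interval whose start is ≥ the last chosen end.
Sorted by end: (0,1)  (1,2)  (2,3)  (6,8)  (10,12)  (10,13)  (10,14)  (15,18)  (16,19)  (19,22)
take (0,1); take (1,2); take (2,3); take (6,8); take (10,12); take (15,18); take (19,22).
Selected 7 classes.

7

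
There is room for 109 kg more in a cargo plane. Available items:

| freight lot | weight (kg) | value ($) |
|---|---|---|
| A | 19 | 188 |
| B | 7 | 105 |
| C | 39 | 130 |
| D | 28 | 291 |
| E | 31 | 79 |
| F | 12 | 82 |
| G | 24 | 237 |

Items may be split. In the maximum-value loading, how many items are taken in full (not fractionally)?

Greedy by value/weight ratio, highest first.
Order: B (105/7=15.00) > D (291/28=10.39) > A (188/19=9.89) > G (237/24=9.88) > F (82/12=6.83) > C (130/39=3.33) > E (79/31=2.55)
Fill: take B (7 @ 105) → take D (28 @ 291) → take A (19 @ 188) → take G (24 @ 237) → take F (12 @ 82) → take 19/39 of C → 63.33; 109/109 used.
5 item(s) taken whole; one partial (take 19/39 of C).

5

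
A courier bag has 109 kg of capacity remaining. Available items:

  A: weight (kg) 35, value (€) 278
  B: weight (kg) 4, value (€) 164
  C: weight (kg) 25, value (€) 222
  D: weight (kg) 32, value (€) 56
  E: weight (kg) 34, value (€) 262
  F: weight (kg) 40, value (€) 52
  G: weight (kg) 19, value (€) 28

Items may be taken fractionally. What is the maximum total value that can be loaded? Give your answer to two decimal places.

Sort by value per unit weight and fill in that order.
Order: B (164/4=41.00) > C (222/25=8.88) > A (278/35=7.94) > E (262/34=7.71) > D (56/32=1.75) > G (28/19=1.47) > F (52/40=1.30)
Fill: take B (4 @ 164) → take C (25 @ 222) → take A (35 @ 278) → take E (34 @ 262) → take 11/32 of D → 19.25; 109/109 used.
Total value = 945.25

945.25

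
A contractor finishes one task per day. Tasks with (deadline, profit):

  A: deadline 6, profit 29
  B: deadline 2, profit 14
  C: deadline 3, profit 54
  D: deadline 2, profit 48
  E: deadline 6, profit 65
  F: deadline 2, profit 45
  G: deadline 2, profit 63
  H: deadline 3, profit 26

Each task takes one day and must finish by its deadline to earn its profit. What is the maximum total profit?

Profit order: E=65 G=63 C=54 D=48 F=45 A=29 H=26 B=14
Assign: E→slot 6, G→slot 2, C→slot 3, D→slot 1, F skipped, A→slot 5, H skipped, B skipped.
Slots: [1:D] [2:G] [3:C] [5:A] [6:E]
Profit = 48 + 63 + 54 + 29 + 65 = 259

259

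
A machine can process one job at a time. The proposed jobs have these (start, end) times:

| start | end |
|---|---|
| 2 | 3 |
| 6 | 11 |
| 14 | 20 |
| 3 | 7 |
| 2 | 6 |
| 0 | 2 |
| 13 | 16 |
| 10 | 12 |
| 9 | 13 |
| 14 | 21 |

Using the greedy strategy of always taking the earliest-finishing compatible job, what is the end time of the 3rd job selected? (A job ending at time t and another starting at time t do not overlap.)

7

Sorted by end: (0,2)  (2,3)  (2,6)  (3,7)  (6,11)  (10,12)  (9,13)  (13,16)  (14,20)  (14,21)
take (0,2); take (2,3); skip (2,6); take (3,7); skip (6,11); take (10,12); skip (9,13); take (13,16).
Selected: (0,2) (2,3) (3,7) (10,12) (13,16)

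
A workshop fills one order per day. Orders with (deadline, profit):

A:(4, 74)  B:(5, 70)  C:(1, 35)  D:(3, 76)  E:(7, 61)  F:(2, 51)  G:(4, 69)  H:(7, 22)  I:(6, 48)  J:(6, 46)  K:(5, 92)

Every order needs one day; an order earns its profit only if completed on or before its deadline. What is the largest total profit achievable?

490

By profit: K(d5,92), D(d3,76), A(d4,74), B(d5,70), G(d4,69), E(d7,61), F(d2,51), I(d6,48), J(d6,46), C(d1,35), H(d7,22)
K→slot 5; D→slot 3; A→slot 4; B→slot 2; G→slot 1; E→slot 7; F skipped; I→slot 6; J skipped; C skipped; H skipped.
Profit = 69 + 70 + 76 + 74 + 92 + 48 + 61 = 490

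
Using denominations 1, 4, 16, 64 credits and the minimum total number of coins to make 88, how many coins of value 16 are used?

1

88 = 1×64 + 1×16 + 2×4
Count of 16: 1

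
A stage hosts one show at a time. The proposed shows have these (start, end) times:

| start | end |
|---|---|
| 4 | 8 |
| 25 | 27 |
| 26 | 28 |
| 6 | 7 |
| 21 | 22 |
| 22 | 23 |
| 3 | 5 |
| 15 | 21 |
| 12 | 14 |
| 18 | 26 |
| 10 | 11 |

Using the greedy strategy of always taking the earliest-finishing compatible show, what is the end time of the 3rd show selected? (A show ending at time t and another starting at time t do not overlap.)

11

By end time: (3,5), (6,7), (4,8), (10,11), (12,14), (15,21), (21,22), (22,23), (18,26), (25,27), (26,28).
Pick (3,5); next start ≥ 5 → (6,7); next start ≥ 7 → (10,11); next start ≥ 11 → (12,14); next start ≥ 14 → (15,21); next start ≥ 21 → (21,22); next start ≥ 22 → (22,23); next start ≥ 23 → (25,27).
Selected: (3,5) (6,7) (10,11) (12,14) (15,21) (21,22) (22,23) (25,27)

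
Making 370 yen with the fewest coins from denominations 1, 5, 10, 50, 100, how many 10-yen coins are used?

2

370 − 3×100→70 − 1×50→20 − 2×10→0
Count of 10: 2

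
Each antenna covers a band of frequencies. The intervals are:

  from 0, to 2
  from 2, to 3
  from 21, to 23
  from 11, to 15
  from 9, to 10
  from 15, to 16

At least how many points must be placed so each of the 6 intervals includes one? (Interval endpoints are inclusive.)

4

Process intervals by earliest right end; each time one isn't hit yet, stab at its right endpoint.
By right end: [0,2]  [2,3]  [9,10]  [11,15]  [15,16]  [21,23]
[0,2] uncovered → point at 2; [9,10] uncovered → point at 10; [11,15] uncovered → point at 15; [21,23] uncovered → point at 23.
Points: 2, 10, 15, 23 (4 total).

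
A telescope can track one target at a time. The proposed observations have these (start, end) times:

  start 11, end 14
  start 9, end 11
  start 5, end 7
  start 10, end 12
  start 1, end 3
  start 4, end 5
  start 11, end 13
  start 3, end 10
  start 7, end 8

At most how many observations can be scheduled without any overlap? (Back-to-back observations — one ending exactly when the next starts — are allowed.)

6

Order by finish time; keep every interval that doesn't clash with the previous kept one.
By end time: (1,3), (4,5), (5,7), (7,8), (3,10), (9,11), (10,12), (11,13), (11,14).
Pick (1,3); next start ≥ 3 → (4,5); next start ≥ 5 → (5,7); next start ≥ 7 → (7,8); next start ≥ 8 → (9,11); next start ≥ 11 → (11,13).
Selected 6 observations.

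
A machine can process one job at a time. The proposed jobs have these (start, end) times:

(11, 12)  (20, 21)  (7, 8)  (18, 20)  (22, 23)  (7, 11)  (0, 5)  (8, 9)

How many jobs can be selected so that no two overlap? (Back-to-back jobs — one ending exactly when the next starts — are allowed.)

Order by finish time; keep every interval that doesn't clash with the previous kept one.
By end time: (0,5), (7,8), (8,9), (7,11), (11,12), (18,20), (20,21), (22,23).
Pick (0,5); next start ≥ 5 → (7,8); next start ≥ 8 → (8,9); next start ≥ 9 → (11,12); next start ≥ 12 → (18,20); next start ≥ 20 → (20,21); next start ≥ 21 → (22,23).
Selected 7 jobs.

7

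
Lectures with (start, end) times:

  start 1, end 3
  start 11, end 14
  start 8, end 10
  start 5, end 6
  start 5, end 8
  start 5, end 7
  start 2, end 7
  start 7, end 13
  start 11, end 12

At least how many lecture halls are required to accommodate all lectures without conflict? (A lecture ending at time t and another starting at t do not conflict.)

4

Events (time:±→running): 1:+→1 2:+→2 3:-→1 5:+→2 5:+→3 5:+→4 … peak 4.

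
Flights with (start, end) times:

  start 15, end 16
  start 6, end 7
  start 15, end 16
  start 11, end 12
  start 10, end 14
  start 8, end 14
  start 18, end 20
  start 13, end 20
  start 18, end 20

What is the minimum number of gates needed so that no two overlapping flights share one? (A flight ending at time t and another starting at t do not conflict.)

3

starts: [6, 8, 10, 11, 13, 15, 15, 18, 18]
ends:   [7, 12, 14, 14, 16, 16, 20, 20, 20]
s6→1 e7→0 s8→1 s10→2 s11→3  — peak 3.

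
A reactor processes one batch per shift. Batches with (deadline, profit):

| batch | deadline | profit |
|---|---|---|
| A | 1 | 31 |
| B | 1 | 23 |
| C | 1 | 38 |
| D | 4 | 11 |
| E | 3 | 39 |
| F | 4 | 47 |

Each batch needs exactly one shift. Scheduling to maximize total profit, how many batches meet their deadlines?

Sort by profit descending; place each in the latest free slot ≤ its deadline.
By profit: F(d4,47), E(d3,39), C(d1,38), A(d1,31), B(d1,23), D(d4,11)
F→slot 4; E→slot 3; C→slot 1; A skipped; B skipped; D→slot 2.
4 of 6 scheduled.

4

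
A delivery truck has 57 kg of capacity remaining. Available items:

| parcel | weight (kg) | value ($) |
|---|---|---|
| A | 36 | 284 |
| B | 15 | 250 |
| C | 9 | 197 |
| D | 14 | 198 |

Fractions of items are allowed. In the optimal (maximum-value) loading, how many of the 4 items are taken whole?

3

Order: C (197/9=21.89) > B (250/15=16.67) > D (198/14=14.14) > A (284/36=7.89)
Fill: take C (9 @ 197) → take B (15 @ 250) → take D (14 @ 198) → take 19/36 of A → 149.89; 57/57 used.
3 item(s) taken whole; one partial (take 19/36 of A).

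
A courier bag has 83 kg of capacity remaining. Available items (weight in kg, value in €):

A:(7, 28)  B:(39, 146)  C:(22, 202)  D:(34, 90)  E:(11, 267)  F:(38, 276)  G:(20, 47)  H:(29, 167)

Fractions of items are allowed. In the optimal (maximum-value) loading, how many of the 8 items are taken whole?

Greedy by value/weight ratio, highest first.
Ratios (sorted): E 24.27, C 9.18, F 7.26, H 5.76, A 4.00, B 3.74, D 2.65, G 2.35
take E (11 @ 267); take C (22 @ 202); take F (38 @ 276); take 12/29 of H → 69.10. Capacity used 83/83.
3 item(s) taken whole; one partial (take 12/29 of H).

3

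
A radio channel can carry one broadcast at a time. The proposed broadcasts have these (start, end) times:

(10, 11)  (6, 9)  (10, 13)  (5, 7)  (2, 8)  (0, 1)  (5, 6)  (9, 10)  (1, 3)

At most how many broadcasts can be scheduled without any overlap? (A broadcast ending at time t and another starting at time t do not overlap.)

6

Greedy by earliest finish: after sorting by end time, pick each interval compatible with the last pick.
By end time: (0,1), (1,3), (5,6), (5,7), (2,8), (6,9), (9,10), (10,11), (10,13).
Pick (0,1); next start ≥ 1 → (1,3); next start ≥ 3 → (5,6); next start ≥ 6 → (6,9); next start ≥ 9 → (9,10); next start ≥ 10 → (10,11).
Selected 6 broadcasts.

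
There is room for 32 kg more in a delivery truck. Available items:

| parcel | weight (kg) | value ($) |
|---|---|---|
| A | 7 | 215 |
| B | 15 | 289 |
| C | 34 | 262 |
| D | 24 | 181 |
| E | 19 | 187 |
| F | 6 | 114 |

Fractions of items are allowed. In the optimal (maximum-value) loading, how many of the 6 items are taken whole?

3

Order: A (215/7=30.71) > B (289/15=19.27) > F (114/6=19.00) > E (187/19=9.84) > C (262/34=7.71) > D (181/24=7.54)
Fill: take A (7 @ 215) → take B (15 @ 289) → take F (6 @ 114) → take 4/19 of E → 39.37; 32/32 used.
3 item(s) taken whole; one partial (take 4/19 of E).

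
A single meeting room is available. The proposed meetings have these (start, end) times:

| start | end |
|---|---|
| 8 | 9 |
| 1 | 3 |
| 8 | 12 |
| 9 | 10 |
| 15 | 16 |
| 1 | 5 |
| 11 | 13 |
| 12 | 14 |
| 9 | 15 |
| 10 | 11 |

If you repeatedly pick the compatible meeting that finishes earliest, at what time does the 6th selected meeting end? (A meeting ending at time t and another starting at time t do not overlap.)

Sorted by end: (1,3)  (1,5)  (8,9)  (9,10)  (10,11)  (8,12)  (11,13)  (12,14)  (9,15)  (15,16)
take (1,3); take (8,9); take (9,10); take (10,11); take (11,13); take (15,16).
Selected: (1,3) (8,9) (9,10) (10,11) (11,13) (15,16)

16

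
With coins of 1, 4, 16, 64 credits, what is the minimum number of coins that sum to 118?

7

Greedy: take as many of the largest coin as possible, then repeat with the remainder.
118 − 1×64→54 − 3×16→6 − 1×4→2 − 2×1→0
Total coins = 1 + 3 + 1 + 2 = 7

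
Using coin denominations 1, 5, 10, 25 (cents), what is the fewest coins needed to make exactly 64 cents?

7

64 = 2×25 + 1×10 + 4×1
Total coins = 2 + 1 + 4 = 7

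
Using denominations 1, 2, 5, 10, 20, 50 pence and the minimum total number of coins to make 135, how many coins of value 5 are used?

Use the largest denomination that fits, subtract, and repeat.
135 − 2×50→35 − 1×20→15 − 1×10→5 − 1×5→0
Count of 5: 1

1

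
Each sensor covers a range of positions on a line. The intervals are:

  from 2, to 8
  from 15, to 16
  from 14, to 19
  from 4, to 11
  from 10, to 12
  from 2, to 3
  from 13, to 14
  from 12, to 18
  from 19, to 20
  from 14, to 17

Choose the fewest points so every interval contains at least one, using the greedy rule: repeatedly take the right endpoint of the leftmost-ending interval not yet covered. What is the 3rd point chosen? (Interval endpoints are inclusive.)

14

By right end: [2,3]  [2,8]  [4,11]  [10,12]  [13,14]  [15,16]  [14,17]  [12,18]  [14,19]  [19,20]
[2,3] uncovered → point at 3; [4,11] uncovered → point at 11; [13,14] uncovered → point at 14; [15,16] uncovered → point at 16; [19,20] uncovered → point at 20.
Points: 3, 11, 14, 16, 20 (5 total).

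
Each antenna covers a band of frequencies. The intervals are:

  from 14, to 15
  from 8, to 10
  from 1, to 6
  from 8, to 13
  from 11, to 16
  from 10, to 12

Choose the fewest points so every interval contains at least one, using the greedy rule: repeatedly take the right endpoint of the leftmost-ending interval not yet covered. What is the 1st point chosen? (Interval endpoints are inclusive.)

6

Sort by right endpoint; whenever an interval is uncovered, place a point at its right end.
Sorted: [1,6] [8,10] [10,12] [8,13] [14,15] [11,16]
{[1,6]} hit by 6; {[8,10],[10,12],[8,13]} hit by 10; {[14,15],[11,16]} hit by 15.
Points: 6, 10, 15 (3 total).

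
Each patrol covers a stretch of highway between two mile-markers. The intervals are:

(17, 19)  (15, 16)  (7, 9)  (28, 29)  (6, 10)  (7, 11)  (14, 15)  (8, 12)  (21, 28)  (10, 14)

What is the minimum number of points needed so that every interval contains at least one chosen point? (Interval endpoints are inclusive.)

Process intervals by earliest right end; each time one isn't hit yet, stab at its right endpoint.
Sorted: [7,9] [6,10] [7,11] [8,12] [10,14] [14,15] [15,16] [17,19] [21,28] [28,29]
{[7,9],[6,10],[7,11],[8,12]} hit by 9; {[10,14],[14,15]} hit by 14; {[15,16]} hit by 16; {[17,19]} hit by 19; {[21,28],[28,29]} hit by 28.
Points: 9, 14, 16, 19, 28 (5 total).

5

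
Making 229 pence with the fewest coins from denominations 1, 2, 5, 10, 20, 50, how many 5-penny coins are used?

Use the largest denomination that fits, subtract, and repeat.
229 = 4×50 + 1×20 + 1×5 + 2×2
Count of 5: 1

1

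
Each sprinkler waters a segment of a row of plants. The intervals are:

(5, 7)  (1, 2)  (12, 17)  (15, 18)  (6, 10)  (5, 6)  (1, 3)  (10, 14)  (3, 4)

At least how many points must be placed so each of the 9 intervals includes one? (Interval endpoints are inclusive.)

Process intervals by earliest right end; each time one isn't hit yet, stab at its right endpoint.
Sorted: [1,2] [1,3] [3,4] [5,6] [5,7] [6,10] [10,14] [12,17] [15,18]
{[1,2],[1,3]} hit by 2; {[3,4]} hit by 4; {[5,6],[5,7],[6,10]} hit by 6; {[10,14],[12,17]} hit by 14; {[15,18]} hit by 18.
Points: 2, 4, 6, 14, 18 (5 total).

5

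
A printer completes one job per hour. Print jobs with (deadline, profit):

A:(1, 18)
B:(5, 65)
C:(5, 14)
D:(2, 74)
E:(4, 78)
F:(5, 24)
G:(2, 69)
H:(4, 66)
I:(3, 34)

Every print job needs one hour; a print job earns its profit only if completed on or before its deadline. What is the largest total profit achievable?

Profit order: E=78 D=74 G=69 H=66 B=65 I=34 F=24 A=18 C=14
Assign: E→slot 4, D→slot 2, G→slot 1, H→slot 3, B→slot 5, I skipped, F skipped, A skipped, C skipped.
Slots: [1:G] [2:D] [3:H] [4:E] [5:B]
Profit = 69 + 74 + 66 + 78 + 65 = 352

352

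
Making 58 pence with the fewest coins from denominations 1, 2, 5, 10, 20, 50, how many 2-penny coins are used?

58 − 1×50→8 − 1×5→3 − 1×2→1 − 1×1→0
Count of 2: 1

1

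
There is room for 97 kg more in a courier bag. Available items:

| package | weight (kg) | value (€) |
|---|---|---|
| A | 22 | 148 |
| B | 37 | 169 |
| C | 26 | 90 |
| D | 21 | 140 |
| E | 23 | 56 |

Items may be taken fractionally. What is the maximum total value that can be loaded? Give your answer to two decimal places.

Sort by value per unit weight and fill in that order.
Ratios (sorted): A 6.73, D 6.67, B 4.57, C 3.46, E 2.43
take A (22 @ 148); take D (21 @ 140); take B (37 @ 169); take 17/26 of C → 58.85. Capacity used 97/97.
Total value = 515.85

515.85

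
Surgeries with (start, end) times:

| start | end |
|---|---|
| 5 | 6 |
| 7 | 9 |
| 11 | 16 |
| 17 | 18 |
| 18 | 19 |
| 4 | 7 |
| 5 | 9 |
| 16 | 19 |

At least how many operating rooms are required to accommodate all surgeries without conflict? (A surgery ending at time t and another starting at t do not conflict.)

Count concurrent intervals with a sweep; the peak is the room count.
Events (time:±→running): 4:+→1 5:+→2 5:+→3 … peak 3.

3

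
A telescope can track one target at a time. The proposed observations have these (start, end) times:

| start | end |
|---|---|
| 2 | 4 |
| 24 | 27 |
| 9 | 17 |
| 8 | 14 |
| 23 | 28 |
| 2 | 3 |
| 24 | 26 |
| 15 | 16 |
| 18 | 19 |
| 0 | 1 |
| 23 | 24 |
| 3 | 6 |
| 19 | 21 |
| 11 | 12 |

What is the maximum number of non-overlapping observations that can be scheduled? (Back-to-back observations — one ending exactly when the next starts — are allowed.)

9

Sort by end time and greedily take each interval whose start is ≥ the last chosen end.
Sorted by end: (0,1)  (2,3)  (2,4)  (3,6)  (11,12)  (8,14)  (15,16)  (9,17)  (18,19)  (19,21)  (23,24)  (24,26)  (24,27)  (23,28)
take (0,1); take (2,3); skip (2,4); take (3,6); take (11,12); take (15,16); skip (9,17); take (18,19); take (19,21); take (23,24); take (24,26); skip (24,27).
Selected 9 observations.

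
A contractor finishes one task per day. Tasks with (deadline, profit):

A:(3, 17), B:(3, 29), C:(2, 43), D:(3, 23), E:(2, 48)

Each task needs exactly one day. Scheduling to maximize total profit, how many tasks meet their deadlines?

3

Take jobs in profit order; each goes to the latest open slot no later than its deadline.
By profit: E(d2,48), C(d2,43), B(d3,29), D(d3,23), A(d3,17)
E→slot 2; C→slot 1; B→slot 3; D skipped; A skipped.
3 of 5 scheduled.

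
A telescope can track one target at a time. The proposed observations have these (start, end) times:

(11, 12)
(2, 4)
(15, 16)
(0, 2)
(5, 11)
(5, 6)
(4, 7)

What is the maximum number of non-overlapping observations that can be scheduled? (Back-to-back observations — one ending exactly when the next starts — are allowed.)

5

Sort by end time and greedily take each interval whose start is ≥ the last chosen end.
By end time: (0,2), (2,4), (5,6), (4,7), (5,11), (11,12), (15,16).
Pick (0,2); next start ≥ 2 → (2,4); next start ≥ 4 → (5,6); next start ≥ 6 → (11,12); next start ≥ 12 → (15,16).
Selected 5 observations.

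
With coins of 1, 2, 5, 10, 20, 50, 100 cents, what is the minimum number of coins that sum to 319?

7

Greedy: take as many of the largest coin as possible, then repeat with the remainder.
319 − 3×100→19 − 1×10→9 − 1×5→4 − 2×2→0
Total coins = 3 + 1 + 1 + 2 = 7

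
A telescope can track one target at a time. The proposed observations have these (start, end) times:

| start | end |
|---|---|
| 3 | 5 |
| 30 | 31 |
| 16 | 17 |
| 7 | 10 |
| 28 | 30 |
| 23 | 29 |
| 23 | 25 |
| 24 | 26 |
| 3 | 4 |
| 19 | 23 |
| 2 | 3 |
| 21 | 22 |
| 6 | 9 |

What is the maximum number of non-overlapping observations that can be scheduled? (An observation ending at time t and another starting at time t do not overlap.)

Sort by end time and greedily take each interval whose start is ≥ the last chosen end.
Sorted by end: (2,3)  (3,4)  (3,5)  (6,9)  (7,10)  (16,17)  (21,22)  (19,23)  (23,25)  (24,26)  (23,29)  (28,30)  (30,31)
take (2,3); take (3,4); take (6,9); skip (7,10); take (16,17); take (21,22); take (23,25); take (28,30); take (30,31).
Selected 8 observations.

8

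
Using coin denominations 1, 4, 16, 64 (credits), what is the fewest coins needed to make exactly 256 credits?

256 = 4×64
Total coins = 4 = 4

4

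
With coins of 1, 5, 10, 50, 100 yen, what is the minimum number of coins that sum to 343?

10

Greedy: take as many of the largest coin as possible, then repeat with the remainder.
343 = 3×100 + 4×10 + 3×1
Total coins = 3 + 4 + 3 = 10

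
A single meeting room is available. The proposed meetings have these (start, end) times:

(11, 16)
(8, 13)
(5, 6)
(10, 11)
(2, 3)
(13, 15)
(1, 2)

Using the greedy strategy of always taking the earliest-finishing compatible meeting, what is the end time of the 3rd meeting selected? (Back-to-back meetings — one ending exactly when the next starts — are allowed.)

Greedy by earliest finish: after sorting by end time, pick each interval compatible with the last pick.
By end time: (1,2), (2,3), (5,6), (10,11), (8,13), (13,15), (11,16).
Pick (1,2); next start ≥ 2 → (2,3); next start ≥ 3 → (5,6); next start ≥ 6 → (10,11); next start ≥ 11 → (13,15).
Selected: (1,2) (2,3) (5,6) (10,11) (13,15)

6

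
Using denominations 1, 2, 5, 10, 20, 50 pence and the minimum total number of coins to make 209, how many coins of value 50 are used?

Use the largest denomination that fits, subtract, and repeat.
209 = 4×50 + 1×5 + 2×2
Count of 50: 4

4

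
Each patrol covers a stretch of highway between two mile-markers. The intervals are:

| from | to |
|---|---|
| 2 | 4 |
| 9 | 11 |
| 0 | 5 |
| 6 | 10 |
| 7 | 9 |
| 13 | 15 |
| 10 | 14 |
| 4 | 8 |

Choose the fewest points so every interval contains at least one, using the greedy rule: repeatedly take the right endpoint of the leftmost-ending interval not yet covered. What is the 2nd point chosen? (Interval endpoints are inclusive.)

9

Sorted: [2,4] [0,5] [4,8] [7,9] [6,10] [9,11] [10,14] [13,15]
{[2,4],[0,5],[4,8]} hit by 4; {[7,9],[6,10],[9,11]} hit by 9; {[10,14],[13,15]} hit by 14.
Points: 4, 9, 14 (3 total).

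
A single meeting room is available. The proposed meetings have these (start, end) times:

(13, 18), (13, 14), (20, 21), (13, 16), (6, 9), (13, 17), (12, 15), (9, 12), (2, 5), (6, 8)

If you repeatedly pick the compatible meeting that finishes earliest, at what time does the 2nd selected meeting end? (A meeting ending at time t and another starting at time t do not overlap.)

8

Sorted by end: (2,5)  (6,8)  (6,9)  (9,12)  (13,14)  (12,15)  (13,16)  (13,17)  (13,18)  (20,21)
take (2,5); take (6,8); skip (6,9); take (9,12); take (13,14); skip (13,16); skip (13,17); take (20,21).
Selected: (2,5) (6,8) (9,12) (13,14) (20,21)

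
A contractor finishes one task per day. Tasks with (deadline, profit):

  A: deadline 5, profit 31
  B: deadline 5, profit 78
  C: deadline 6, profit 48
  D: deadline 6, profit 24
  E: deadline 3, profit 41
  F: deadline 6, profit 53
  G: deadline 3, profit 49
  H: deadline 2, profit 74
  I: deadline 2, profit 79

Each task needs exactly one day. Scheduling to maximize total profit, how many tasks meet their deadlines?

6

Sort by profit descending; place each in the latest free slot ≤ its deadline.
By profit: I(d2,79), B(d5,78), H(d2,74), F(d6,53), G(d3,49), C(d6,48), E(d3,41), A(d5,31), D(d6,24)
I→slot 2; B→slot 5; H→slot 1; F→slot 6; G→slot 3; C→slot 4; E skipped; A skipped; D skipped.
6 of 9 scheduled.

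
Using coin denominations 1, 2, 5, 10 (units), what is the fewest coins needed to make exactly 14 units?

3

Use the largest denomination that fits, subtract, and repeat.
14 = 1×10 + 2×2
Total coins = 1 + 2 = 3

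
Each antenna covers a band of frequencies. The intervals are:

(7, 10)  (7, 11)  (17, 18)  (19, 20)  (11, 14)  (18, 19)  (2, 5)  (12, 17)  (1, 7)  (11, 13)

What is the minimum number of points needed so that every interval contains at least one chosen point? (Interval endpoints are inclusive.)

5

Process intervals by earliest right end; each time one isn't hit yet, stab at its right endpoint.
Sorted: [2,5] [1,7] [7,10] [7,11] [11,13] [11,14] [12,17] [17,18] [18,19] [19,20]
{[2,5],[1,7]} hit by 5; {[7,10],[7,11]} hit by 10; {[11,13],[11,14],[12,17]} hit by 13; {[17,18],[18,19]} hit by 18; {[19,20]} hit by 20.
Points: 5, 10, 13, 18, 20 (5 total).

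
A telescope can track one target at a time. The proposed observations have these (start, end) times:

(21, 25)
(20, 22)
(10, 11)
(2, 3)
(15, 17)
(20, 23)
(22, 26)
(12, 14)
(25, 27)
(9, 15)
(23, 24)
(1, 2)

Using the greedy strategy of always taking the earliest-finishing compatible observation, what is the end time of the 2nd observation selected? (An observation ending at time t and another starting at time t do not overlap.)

Sorted by end: (1,2)  (2,3)  (10,11)  (12,14)  (9,15)  (15,17)  (20,22)  (20,23)  (23,24)  (21,25)  (22,26)  (25,27)
take (1,2); take (2,3); take (10,11); take (12,14); take (15,17); take (20,22); take (23,24); take (25,27).
Selected: (1,2) (2,3) (10,11) (12,14) (15,17) (20,22) (23,24) (25,27)

3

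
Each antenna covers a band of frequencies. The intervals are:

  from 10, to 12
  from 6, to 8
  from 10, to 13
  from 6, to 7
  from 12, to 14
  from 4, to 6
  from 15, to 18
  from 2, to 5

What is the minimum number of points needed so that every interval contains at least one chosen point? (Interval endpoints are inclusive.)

Sort by right endpoint; whenever an interval is uncovered, place a point at its right end.
By right end: [2,5]  [4,6]  [6,7]  [6,8]  [10,12]  [10,13]  [12,14]  [15,18]
[2,5] uncovered → point at 5; [6,7] uncovered → point at 7; [10,12] uncovered → point at 12; [15,18] uncovered → point at 18.
Points: 5, 7, 12, 18 (4 total).

4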